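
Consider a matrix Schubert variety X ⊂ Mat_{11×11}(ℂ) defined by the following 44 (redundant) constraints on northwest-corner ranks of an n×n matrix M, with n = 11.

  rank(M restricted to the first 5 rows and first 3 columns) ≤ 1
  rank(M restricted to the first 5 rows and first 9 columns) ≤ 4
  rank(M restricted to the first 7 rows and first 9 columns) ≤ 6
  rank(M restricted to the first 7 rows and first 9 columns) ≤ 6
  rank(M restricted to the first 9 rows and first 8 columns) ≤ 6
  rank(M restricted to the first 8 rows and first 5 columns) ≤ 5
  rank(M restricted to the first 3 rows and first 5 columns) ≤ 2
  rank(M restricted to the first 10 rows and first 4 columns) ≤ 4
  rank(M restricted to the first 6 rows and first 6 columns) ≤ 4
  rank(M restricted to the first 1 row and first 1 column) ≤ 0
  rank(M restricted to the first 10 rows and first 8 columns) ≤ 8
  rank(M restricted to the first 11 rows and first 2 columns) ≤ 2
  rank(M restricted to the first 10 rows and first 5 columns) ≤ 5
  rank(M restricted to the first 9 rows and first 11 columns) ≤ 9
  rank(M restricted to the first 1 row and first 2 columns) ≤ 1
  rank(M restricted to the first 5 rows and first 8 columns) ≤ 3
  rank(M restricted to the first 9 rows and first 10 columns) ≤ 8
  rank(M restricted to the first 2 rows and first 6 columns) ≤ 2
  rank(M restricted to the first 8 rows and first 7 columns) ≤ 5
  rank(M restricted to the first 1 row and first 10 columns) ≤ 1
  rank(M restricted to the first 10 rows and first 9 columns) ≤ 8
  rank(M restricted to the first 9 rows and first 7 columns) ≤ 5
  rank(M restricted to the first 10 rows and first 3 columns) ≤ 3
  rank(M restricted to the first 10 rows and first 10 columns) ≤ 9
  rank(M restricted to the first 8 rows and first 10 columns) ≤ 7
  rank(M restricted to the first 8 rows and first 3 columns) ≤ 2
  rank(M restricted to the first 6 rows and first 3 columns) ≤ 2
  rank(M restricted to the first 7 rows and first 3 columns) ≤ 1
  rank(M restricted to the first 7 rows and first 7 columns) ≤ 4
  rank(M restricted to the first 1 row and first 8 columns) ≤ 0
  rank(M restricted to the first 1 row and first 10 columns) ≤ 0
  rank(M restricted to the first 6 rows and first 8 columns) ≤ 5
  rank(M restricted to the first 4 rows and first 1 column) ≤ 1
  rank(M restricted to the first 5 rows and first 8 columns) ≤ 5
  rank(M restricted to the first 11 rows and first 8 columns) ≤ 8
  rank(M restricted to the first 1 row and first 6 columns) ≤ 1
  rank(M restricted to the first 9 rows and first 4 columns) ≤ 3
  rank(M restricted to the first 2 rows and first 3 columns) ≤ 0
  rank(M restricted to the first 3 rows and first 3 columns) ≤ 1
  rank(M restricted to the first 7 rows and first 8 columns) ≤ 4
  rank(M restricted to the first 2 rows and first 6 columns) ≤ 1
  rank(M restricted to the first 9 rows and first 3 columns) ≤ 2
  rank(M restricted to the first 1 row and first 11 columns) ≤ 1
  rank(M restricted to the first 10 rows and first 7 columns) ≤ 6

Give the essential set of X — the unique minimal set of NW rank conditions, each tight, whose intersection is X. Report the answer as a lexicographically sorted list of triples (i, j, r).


Recovering R(i,j) via the rank-extension bound from the 44 conditions:

  0 | 0 | 0 | 0 | 0 | 0 | 0 | 0 | 0 | 0 | 1
  0 | 0 | 0 | 1 | 1 | 1 | 1 | 1 | 1 | 1 | 2
  1 | 1 | 1 | 2 | 2 | 2 | 2 | 2 | 2 | 2 | 3
  1 | 1 | 1 | 2 | 3 | 3 | 3 | 3 | 3 | 3 | 4
  1 | 1 | 1 | 2 | 3 | 3 | 3 | 3 | 4 | 4 | 5
  1 | 1 | 1 | 2 | 3 | 4 | 4 | 4 | 5 | 5 | 6
  1 | 1 | 1 | 2 | 3 | 4 | 4 | 4 | 5 | 6 | 7
  1 | 2 | 2 | 3 | 4 | 5 | 5 | 5 | 6 | 7 | 8
  1 | 2 | 2 | 3 | 4 | 5 | 5 | 6 | 7 | 8 | 9
  1 | 2 | 3 | 4 | 5 | 6 | 6 | 7 | 8 | 9 | 10
  1 | 2 | 3 | 4 | 5 | 6 | 7 | 8 | 9 | 10 | 11

second differences of R give the permutation w = (11, 4, 1, 5, 9, 6, 10, 2, 8, 3, 7).

D(w) has 28 cells with 7 SE-corners; essential set:

[(1, 10, 0), (2, 3, 0), (5, 8, 3), (7, 3, 1), (7, 8, 4), (9, 3, 2), (9, 7, 5)]


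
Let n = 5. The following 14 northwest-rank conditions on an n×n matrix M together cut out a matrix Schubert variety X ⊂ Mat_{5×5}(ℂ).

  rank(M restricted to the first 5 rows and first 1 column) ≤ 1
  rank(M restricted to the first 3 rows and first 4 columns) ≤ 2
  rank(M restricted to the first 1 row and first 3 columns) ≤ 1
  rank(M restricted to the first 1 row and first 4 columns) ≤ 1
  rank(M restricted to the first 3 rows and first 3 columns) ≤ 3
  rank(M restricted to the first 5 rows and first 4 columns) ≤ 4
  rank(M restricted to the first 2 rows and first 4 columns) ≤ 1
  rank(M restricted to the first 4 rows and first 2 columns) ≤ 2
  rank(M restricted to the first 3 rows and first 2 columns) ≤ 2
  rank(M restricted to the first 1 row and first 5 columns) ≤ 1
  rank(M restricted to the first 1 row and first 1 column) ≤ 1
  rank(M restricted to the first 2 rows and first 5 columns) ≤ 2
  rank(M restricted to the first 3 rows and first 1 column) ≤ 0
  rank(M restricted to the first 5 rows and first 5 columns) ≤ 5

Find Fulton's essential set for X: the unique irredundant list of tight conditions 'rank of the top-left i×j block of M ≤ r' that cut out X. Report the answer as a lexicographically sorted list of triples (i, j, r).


Reconstructing r_w from the 14 given conditions:

  row 1: 0, 1, 1, 1, 1
  row 2: 0, 1, 1, 1, 2
  row 3: 0, 1, 2, 2, 3
  row 4: 1, 2, 3, 3, 4
  row 5: 1, 2, 3, 4, 5

the unique w with this rank table is (2, 5, 3, 1, 4).

D(w) has 5 cells with 2 SE-corners; essential set:

[(2, 4, 1), (3, 1, 0)]


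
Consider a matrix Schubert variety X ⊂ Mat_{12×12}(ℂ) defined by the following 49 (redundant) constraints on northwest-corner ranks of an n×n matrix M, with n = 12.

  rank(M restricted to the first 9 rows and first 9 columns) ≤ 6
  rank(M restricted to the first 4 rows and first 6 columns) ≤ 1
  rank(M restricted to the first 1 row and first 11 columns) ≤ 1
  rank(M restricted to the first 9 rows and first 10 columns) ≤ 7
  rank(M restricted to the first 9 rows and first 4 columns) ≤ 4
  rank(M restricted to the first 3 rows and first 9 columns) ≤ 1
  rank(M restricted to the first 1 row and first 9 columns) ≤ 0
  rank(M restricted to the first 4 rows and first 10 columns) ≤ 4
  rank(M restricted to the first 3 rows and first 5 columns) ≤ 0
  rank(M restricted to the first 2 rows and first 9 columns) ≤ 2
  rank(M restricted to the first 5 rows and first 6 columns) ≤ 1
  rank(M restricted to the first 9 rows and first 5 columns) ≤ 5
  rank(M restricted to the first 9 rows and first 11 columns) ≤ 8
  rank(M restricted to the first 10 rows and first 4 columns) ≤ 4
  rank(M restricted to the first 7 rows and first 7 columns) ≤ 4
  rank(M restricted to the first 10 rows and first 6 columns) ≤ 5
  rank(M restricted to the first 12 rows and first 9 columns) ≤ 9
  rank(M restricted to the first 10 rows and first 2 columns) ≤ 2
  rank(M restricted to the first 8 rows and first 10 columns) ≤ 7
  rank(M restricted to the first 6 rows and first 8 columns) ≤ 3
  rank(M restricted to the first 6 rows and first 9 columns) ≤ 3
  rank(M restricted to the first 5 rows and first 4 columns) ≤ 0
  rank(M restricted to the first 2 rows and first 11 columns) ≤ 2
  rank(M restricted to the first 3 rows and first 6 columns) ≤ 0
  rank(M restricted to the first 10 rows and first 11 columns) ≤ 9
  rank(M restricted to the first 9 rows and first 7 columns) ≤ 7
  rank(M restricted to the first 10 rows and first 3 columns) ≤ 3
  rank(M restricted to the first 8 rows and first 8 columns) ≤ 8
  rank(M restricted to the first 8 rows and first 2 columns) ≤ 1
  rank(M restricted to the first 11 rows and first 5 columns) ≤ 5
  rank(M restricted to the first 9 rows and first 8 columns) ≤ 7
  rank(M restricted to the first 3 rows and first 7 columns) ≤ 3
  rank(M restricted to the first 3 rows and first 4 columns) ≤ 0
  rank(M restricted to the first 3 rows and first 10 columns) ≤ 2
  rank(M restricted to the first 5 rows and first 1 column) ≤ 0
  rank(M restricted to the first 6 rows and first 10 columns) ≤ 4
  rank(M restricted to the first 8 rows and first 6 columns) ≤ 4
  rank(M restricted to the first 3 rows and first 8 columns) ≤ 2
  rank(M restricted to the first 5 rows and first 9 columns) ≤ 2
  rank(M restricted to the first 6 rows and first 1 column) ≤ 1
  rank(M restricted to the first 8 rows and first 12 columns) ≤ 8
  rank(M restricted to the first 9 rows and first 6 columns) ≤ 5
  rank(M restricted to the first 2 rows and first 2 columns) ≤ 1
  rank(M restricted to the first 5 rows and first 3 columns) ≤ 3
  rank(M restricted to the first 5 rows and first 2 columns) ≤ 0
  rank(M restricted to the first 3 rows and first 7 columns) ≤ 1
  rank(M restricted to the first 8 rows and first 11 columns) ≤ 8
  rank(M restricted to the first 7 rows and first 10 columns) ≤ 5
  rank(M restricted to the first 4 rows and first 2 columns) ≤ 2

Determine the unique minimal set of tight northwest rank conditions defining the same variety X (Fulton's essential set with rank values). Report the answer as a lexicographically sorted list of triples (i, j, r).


The tightest implied rank at each (i,j), from the 49 conditions:

  i=1: 0  0  0  0  0  0  0  0  0  1  1  1
  i=2: 0  0  0  0  0  0  1  1  1  2  2  2
  i=3: 0  0  0  0  0  0  1  1  1  2  3  3
  i=4: 0  0  0  0  1  1  2  2  2  3  4  4
  i=5: 0  0  0  0  1  1  2  2  2  3  4  5
  i=6: 1  1  1  1  2  2  3  3  3  4  5  6
  i=7: 1  1  2  2  3  3  4  4  4  5  6  7
  i=8: 1  1  2  3  4  4  5  5  5  6  7  8
  i=9: 1  2  3  4  5  5  6  6  6  7  8  9
  i=10: 1  2  3  4  5  5  6  7  7  8  9  10
  i=11: 1  2  3  4  5  6  7  8  8  9  10  11
  i=12: 1  2  3  4  5  6  7  8  9  10  11  12

hence w(1..12) = (10, 7, 11, 5, 12, 1, 3, 4, 2, 8, 6, 9).

Fulton essential set (8 of the 37 Rothe cells):

[(1, 9, 0), (3, 6, 0), (3, 9, 1), (5, 4, 0), (5, 6, 1), (5, 9, 2), (8, 2, 1), (10, 6, 5)]


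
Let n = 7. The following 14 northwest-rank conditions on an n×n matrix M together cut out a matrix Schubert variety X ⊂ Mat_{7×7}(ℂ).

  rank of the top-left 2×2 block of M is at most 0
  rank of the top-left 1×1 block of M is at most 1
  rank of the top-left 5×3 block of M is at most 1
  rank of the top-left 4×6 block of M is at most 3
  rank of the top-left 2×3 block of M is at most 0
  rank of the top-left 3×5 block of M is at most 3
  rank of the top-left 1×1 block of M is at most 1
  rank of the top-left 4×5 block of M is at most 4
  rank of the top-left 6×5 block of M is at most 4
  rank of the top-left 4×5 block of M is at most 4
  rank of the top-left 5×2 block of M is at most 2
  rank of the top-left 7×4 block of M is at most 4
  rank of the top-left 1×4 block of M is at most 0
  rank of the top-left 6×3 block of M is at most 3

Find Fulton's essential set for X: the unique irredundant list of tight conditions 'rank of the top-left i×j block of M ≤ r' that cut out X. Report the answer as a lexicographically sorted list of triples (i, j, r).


Reconstructing r_w from the 14 given conditions:

  i=1: 0 0 0 0 1 1 1
  i=2: 0 0 0 1 2 2 2
  i=3: 1 1 1 2 3 3 3
  i=4: 1 1 1 2 3 3 4
  i=5: 1 1 1 2 3 4 5
  i=6: 1 2 2 3 4 5 6
  i=7: 1 2 3 4 5 6 7

reading off 1-entries of Δ²R: w = (5, 4, 1, 7, 6, 2, 3).

Rothe diagram D(w) (12 cells), 4 SE-corners (essential conditions):

[(1, 4, 0), (2, 3, 0), (4, 6, 3), (5, 3, 1)]


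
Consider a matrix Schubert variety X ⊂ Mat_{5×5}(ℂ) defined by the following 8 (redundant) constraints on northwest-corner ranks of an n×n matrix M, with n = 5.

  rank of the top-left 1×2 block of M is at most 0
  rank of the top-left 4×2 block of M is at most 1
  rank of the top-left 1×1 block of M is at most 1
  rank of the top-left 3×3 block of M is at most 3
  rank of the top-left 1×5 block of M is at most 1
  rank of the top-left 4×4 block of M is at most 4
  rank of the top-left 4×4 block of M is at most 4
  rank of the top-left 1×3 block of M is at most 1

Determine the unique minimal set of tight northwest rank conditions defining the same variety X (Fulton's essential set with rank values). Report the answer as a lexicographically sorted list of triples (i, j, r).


The tightest implied rank at each (i,j), from the 8 conditions:

  row 1: 0 0 1 1 1
  row 2: 1 1 2 2 2
  row 3: 1 1 2 3 3
  row 4: 1 1 2 3 4
  row 5: 1 2 3 4 5

so w = (3, 1, 4, 5, 2).

2 SE-corners of the 4-cell Rothe diagram give Ess(w):

[(1, 2, 0), (4, 2, 1)]


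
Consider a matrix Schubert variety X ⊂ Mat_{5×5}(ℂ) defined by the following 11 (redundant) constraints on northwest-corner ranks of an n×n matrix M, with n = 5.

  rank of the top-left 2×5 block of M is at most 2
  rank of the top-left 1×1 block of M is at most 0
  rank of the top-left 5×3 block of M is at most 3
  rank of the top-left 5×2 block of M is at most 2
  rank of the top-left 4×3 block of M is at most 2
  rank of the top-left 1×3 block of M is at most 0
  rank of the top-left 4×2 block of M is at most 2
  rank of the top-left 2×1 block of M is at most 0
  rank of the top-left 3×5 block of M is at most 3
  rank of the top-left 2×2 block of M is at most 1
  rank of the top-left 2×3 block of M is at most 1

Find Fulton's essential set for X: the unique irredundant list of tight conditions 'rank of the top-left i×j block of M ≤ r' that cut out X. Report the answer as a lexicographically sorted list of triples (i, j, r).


Reconstructing r_w from the 11 given conditions:

  0  0  0  1  1
  0  1  1  2  2
  1  2  2  3  3
  1  2  2  3  4
  1  2  3  4  5

hence w(1..5) = (4, 2, 1, 5, 3).

D(w) has 5 cells with 3 SE-corners; essential set:

[(1, 3, 0), (2, 1, 0), (4, 3, 2)]


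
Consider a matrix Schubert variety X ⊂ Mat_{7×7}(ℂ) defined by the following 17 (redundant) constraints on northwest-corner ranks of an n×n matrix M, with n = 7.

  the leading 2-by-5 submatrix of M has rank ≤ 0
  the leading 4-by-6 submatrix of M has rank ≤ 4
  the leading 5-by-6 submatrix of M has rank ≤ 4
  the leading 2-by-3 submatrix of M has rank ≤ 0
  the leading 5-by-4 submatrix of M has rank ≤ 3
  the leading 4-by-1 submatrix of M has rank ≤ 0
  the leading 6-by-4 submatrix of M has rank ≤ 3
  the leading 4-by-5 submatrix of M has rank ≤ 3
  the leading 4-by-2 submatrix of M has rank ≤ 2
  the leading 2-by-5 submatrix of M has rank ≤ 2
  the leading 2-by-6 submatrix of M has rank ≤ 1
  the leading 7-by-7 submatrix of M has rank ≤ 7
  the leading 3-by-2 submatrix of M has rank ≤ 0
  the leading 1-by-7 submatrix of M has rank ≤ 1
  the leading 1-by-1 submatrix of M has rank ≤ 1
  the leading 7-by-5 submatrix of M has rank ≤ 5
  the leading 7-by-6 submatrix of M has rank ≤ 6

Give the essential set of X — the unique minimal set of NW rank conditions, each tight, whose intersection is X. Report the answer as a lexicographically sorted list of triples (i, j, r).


Reconstructing r_w from the 17 given conditions:

  R[1]: 0  0  0  0  0  1  1
  R[2]: 0  0  0  0  0  1  2
  R[3]: 0  0  1  1  1  2  3
  R[4]: 0  1  2  2  2  3  4
  R[5]: 1  2  3  3  3  4  5
  R[6]: 1  2  3  3  4  5  6
  R[7]: 1  2  3  4  5  6  7

giving w = (6, 7, 3, 2, 1, 5, 4) via Δ²R.

4 SE-corners of the 14-cell Rothe diagram give Ess(w):

[(2, 5, 0), (3, 2, 0), (4, 1, 0), (6, 4, 3)]


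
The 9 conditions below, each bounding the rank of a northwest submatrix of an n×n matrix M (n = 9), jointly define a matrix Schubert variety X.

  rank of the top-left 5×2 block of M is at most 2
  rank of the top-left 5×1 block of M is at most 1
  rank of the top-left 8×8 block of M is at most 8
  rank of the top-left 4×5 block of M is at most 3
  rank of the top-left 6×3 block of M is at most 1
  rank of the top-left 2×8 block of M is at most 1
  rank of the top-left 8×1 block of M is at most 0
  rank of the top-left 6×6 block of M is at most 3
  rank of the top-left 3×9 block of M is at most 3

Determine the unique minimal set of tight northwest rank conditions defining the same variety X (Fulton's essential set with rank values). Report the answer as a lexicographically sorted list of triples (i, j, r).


Computing R[i][j] = min implied NW-rank bound (n=9, 9 conditions):

  i=1: 0, 1, 1, 1, 1, 1, 1, 1, 1
  i=2: 0, 1, 1, 1, 1, 1, 1, 1, 2
  i=3: 0, 1, 1, 2, 2, 2, 2, 2, 3
  i=4: 0, 1, 1, 2, 3, 3, 3, 3, 4
  i=5: 0, 1, 1, 2, 3, 3, 4, 4, 5
  i=6: 0, 1, 1, 2, 3, 3, 4, 5, 6
  i=7: 0, 1, 2, 3, 4, 4, 5, 6, 7
  i=8: 0, 1, 2, 3, 4, 5, 6, 7, 8
  i=9: 1, 2, 3, 4, 5, 6, 7, 8, 9

so w = (2, 9, 4, 5, 7, 8, 3, 6, 1).

D(w) has 20 cells with 4 SE-corners; essential set:

[(2, 8, 1), (6, 3, 1), (6, 6, 3), (8, 1, 0)]


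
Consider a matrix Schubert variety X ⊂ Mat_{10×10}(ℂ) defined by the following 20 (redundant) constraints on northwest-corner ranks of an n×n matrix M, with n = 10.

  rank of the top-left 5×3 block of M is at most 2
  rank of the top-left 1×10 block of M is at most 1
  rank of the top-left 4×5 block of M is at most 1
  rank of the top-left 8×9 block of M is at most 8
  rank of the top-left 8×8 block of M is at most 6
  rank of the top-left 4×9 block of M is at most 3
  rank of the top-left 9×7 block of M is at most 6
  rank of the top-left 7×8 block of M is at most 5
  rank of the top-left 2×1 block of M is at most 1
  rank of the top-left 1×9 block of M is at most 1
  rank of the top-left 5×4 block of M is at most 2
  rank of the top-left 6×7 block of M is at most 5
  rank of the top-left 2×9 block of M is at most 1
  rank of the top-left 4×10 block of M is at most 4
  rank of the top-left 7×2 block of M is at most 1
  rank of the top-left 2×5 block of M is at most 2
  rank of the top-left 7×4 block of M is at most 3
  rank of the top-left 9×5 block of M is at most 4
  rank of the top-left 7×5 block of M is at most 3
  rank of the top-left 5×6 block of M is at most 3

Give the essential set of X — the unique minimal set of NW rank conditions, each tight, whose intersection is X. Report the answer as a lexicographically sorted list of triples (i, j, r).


Recovering R(i,j) via the rank-extension bound from the 20 conditions:

  i=1: 1, 1, 1, 1, 1, 1, 1, 1, 1, 1
  i=2: 1, 1, 1, 1, 1, 1, 1, 1, 1, 2
  i=3: 1, 1, 1, 1, 1, 2, 2, 2, 2, 3
  i=4: 1, 1, 1, 1, 1, 2, 3, 3, 3, 4
  i=5: 1, 1, 2, 2, 2, 3, 4, 4, 4, 5
  i=6: 1, 1, 2, 3, 3, 4, 5, 5, 5, 6
  i=7: 1, 1, 2, 3, 3, 4, 5, 5, 6, 7
  i=8: 1, 2, 3, 4, 4, 5, 6, 6, 7, 8
  i=9: 1, 2, 3, 4, 4, 5, 6, 7, 8, 9
  i=10: 1, 2, 3, 4, 5, 6, 7, 8, 9, 10

the unique w with this rank table is (1, 10, 6, 7, 3, 4, 9, 2, 8, 5).

ℓ(w)=22; the 6 essential cells (i,j,r):

[(2, 9, 1), (4, 5, 1), (7, 2, 1), (7, 5, 3), (7, 8, 5), (9, 5, 4)]


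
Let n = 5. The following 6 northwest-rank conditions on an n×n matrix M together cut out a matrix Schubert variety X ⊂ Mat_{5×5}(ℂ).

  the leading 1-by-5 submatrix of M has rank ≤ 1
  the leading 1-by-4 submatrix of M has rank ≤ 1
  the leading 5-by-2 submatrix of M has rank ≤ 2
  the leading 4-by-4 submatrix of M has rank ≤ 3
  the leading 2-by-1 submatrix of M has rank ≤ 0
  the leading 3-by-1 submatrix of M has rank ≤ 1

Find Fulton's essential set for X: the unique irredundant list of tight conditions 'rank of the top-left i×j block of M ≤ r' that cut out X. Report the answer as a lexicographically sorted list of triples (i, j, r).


Propagating the 6 rank bounds to every northwest block:

  0  1  1  1  1
  0  1  2  2  2
  1  2  3  3  3
  1  2  3  3  4
  1  2  3  4  5

reading off 1-entries of Δ²R: w = (2, 3, 1, 5, 4).

2 SE-corners of the 3-cell Rothe diagram give Ess(w):

[(2, 1, 0), (4, 4, 3)]


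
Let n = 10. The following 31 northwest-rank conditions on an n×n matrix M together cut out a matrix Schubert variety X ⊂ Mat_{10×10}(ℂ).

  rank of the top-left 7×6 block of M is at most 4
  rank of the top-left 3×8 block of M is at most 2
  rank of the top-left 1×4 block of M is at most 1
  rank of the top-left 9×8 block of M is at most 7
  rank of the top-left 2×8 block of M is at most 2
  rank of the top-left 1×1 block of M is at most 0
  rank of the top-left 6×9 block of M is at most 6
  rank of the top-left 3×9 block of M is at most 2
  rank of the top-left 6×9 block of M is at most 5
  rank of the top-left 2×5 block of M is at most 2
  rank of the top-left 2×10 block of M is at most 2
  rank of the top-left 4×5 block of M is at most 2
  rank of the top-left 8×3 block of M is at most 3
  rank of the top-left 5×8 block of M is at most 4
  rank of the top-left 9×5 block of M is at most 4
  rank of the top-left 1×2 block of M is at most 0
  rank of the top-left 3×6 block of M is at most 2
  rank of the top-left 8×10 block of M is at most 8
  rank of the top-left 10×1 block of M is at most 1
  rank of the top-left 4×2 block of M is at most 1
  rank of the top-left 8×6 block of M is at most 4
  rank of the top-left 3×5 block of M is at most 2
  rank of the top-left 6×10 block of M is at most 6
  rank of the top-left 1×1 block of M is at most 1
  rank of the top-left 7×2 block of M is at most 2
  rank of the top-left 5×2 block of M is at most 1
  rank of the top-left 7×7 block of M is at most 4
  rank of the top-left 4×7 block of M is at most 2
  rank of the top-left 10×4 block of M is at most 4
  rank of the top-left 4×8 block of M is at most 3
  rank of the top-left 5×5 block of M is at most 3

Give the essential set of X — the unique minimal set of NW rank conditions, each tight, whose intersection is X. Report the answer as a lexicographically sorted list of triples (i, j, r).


Rank table r_w(10×10) implied by the 31 constraints:

  i=1: 0  0  1  1  1  1  1  1  1  1
  i=2: 1  1  2  2  2  2  2  2  2  2
  i=3: 1  1  2  2  2  2  2  2  2  3
  i=4: 1  1  2  2  2  2  2  3  3  4
  i=5: 1  1  2  3  3  3  3  4  4  5
  i=6: 1  2  3  4  4  4  4  5  5  6
  i=7: 1  2  3  4  4  4  4  5  6  7
  i=8: 1  2  3  4  4  4  5  6  7  8
  i=9: 1  2  3  4  4  5  6  7  8  9
  i=10: 1  2  3  4  5  6  7  8  9  10

so w = (3, 1, 10, 8, 4, 2, 9, 7, 6, 5).

D(w) has 21 cells with 7 SE-corners; essential set:

[(1, 2, 0), (3, 9, 2), (4, 7, 2), (5, 2, 1), (7, 7, 4), (8, 6, 4), (9, 5, 4)]


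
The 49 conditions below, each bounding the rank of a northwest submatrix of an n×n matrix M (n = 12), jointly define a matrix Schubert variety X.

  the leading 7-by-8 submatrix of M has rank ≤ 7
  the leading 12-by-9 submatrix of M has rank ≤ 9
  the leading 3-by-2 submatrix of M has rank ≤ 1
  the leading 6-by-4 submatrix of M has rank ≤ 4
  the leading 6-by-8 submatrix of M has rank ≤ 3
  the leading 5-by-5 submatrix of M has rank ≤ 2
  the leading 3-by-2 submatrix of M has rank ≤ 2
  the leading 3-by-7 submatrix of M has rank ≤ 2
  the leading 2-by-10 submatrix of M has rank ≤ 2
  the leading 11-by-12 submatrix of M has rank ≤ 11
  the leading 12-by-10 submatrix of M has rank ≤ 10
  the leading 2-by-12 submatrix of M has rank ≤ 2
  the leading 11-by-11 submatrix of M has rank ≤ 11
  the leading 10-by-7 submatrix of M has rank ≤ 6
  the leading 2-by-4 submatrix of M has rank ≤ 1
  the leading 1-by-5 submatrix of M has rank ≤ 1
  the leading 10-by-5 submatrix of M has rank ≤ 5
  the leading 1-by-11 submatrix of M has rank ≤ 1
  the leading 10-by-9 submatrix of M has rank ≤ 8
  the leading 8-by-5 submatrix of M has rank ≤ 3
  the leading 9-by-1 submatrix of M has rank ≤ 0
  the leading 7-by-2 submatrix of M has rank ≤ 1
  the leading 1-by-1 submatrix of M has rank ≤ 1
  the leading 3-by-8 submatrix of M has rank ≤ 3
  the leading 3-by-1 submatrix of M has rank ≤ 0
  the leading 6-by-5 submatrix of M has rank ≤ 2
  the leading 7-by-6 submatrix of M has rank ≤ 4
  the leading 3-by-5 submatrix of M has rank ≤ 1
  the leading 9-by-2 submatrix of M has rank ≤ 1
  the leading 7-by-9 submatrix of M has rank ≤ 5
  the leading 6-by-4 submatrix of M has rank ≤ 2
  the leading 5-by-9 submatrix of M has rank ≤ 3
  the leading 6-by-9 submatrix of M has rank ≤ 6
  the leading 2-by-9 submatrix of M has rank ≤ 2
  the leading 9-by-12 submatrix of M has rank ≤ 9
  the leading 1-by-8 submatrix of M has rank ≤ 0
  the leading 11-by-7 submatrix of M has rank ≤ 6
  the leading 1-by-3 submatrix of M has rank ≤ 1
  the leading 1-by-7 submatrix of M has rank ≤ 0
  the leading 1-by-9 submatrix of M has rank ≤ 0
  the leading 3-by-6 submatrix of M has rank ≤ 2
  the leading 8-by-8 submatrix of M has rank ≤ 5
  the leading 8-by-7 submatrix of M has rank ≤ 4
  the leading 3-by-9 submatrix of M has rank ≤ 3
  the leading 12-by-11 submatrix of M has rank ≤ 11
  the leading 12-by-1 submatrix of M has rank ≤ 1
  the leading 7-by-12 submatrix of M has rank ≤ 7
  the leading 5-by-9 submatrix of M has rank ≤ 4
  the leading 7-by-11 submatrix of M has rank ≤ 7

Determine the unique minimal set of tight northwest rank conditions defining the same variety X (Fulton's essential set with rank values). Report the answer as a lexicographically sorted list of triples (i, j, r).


Rank table r_w(12×12) implied by the 49 constraints:

  R[1]: 0, 0, 0, 0, 0, 0, 0, 0, 0, 1, 1, 1
  R[2]: 0, 1, 1, 1, 1, 1, 1, 1, 1, 2, 2, 2
  R[3]: 0, 1, 1, 1, 1, 2, 2, 2, 2, 3, 3, 3
  R[4]: 0, 1, 2, 2, 2, 3, 3, 3, 3, 4, 4, 4
  R[5]: 0, 1, 2, 2, 2, 3, 3, 3, 3, 4, 5, 5
  R[6]: 0, 1, 2, 2, 2, 3, 3, 3, 4, 5, 6, 6
  R[7]: 0, 1, 2, 3, 3, 4, 4, 4, 5, 6, 7, 7
  R[8]: 0, 1, 2, 3, 3, 4, 4, 5, 6, 7, 8, 8
  R[9]: 0, 1, 2, 3, 4, 5, 5, 6, 7, 8, 9, 9
  R[10]: 1, 2, 3, 4, 5, 6, 6, 7, 8, 9, 10, 10
  R[11]: 1, 2, 3, 4, 5, 6, 6, 7, 8, 9, 10, 11
  R[12]: 1, 2, 3, 4, 5, 6, 7, 8, 9, 10, 11, 12

second differences of R give the permutation w = (10, 2, 6, 3, 11, 9, 4, 8, 5, 1, 12, 7).

Fulton essential set (9 of the 32 Rothe cells):

[(1, 9, 0), (3, 5, 1), (5, 9, 3), (6, 5, 2), (6, 8, 3), (8, 5, 3), (8, 7, 4), (9, 1, 0), (11, 7, 6)]


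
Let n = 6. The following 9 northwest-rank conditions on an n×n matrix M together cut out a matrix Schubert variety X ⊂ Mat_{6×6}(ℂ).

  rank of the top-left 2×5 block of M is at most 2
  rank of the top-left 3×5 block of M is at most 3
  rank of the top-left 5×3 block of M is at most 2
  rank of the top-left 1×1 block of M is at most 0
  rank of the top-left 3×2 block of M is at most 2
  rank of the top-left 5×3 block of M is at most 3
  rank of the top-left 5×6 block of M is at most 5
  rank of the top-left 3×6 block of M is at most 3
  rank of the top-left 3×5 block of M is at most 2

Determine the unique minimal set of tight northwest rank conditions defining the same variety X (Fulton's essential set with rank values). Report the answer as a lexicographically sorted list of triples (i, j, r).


Computing R[i][j] = min implied NW-rank bound (n=6, 9 conditions):

  i=1: 0, 1, 1, 1, 1, 1
  i=2: 1, 2, 2, 2, 2, 2
  i=3: 1, 2, 2, 2, 2, 3
  i=4: 1, 2, 2, 3, 3, 4
  i=5: 1, 2, 2, 3, 4, 5
  i=6: 1, 2, 3, 4, 5, 6

giving w = (2, 1, 6, 4, 5, 3) via Δ²R.

3 SE-corners of the 6-cell Rothe diagram give Ess(w):

[(1, 1, 0), (3, 5, 2), (5, 3, 2)]


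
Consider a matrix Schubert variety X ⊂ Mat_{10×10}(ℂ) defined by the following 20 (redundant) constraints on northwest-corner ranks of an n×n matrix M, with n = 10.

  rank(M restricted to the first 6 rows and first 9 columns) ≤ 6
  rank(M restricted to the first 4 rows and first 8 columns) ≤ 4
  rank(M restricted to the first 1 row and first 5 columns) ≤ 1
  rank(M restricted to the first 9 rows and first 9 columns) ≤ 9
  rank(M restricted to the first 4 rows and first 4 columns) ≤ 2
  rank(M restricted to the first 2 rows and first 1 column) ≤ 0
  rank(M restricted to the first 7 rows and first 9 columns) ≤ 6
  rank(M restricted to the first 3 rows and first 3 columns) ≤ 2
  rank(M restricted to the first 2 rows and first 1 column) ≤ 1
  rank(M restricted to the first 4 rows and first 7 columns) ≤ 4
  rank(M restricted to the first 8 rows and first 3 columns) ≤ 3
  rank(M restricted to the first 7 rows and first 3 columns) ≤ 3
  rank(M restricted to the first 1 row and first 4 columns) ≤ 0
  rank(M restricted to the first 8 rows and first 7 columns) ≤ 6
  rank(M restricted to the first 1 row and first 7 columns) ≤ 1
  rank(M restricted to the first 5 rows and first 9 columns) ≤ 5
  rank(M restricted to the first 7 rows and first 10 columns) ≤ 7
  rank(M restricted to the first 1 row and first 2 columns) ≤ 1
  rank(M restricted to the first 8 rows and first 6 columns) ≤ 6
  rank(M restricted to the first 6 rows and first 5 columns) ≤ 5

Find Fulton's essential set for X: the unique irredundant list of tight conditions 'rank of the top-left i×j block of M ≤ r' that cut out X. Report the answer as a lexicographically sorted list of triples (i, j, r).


Propagating the 20 rank bounds to every northwest block:

  R[1]: 0, 0, 0, 0, 1, 1, 1, 1, 1, 1
  R[2]: 0, 1, 1, 1, 2, 2, 2, 2, 2, 2
  R[3]: 1, 2, 2, 2, 3, 3, 3, 3, 3, 3
  R[4]: 1, 2, 2, 2, 3, 4, 4, 4, 4, 4
  R[5]: 1, 2, 3, 3, 4, 5, 5, 5, 5, 5
  R[6]: 1, 2, 3, 4, 5, 6, 6, 6, 6, 6
  R[7]: 1, 2, 3, 4, 5, 6, 6, 6, 6, 7
  R[8]: 1, 2, 3, 4, 5, 6, 6, 7, 7, 8
  R[9]: 1, 2, 3, 4, 5, 6, 7, 8, 8, 9
  R[10]: 1, 2, 3, 4, 5, 6, 7, 8, 9, 10

the unique w with this rank table is (5, 2, 1, 6, 3, 4, 10, 8, 7, 9).

5 SE-corners of the 11-cell Rothe diagram give Ess(w):

[(1, 4, 0), (2, 1, 0), (4, 4, 2), (7, 9, 6), (8, 7, 6)]


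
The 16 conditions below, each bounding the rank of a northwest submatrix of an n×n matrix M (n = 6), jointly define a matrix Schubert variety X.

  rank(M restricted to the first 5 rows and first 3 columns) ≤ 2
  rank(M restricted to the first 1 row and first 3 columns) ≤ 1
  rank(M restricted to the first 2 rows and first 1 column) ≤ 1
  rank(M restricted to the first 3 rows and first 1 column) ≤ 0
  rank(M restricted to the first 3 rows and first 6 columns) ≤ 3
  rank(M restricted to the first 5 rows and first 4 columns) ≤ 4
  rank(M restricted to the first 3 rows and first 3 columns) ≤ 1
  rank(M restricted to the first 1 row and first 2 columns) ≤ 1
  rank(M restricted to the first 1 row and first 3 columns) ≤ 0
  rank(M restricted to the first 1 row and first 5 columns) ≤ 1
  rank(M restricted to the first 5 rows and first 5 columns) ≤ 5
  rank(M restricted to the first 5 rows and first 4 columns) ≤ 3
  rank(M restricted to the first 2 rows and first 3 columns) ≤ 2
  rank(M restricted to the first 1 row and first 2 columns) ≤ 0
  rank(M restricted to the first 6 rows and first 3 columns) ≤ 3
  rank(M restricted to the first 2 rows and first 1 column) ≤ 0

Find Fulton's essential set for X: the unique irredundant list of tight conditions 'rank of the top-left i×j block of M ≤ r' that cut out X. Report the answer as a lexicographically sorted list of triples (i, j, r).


The tightest implied rank at each (i,j), from the 16 conditions:

  i=1: 0  0  0  1  1  1
  i=2: 0  1  1  2  2  2
  i=3: 0  1  1  2  3  3
  i=4: 1  2  2  3  4  4
  i=5: 1  2  2  3  4  5
  i=6: 1  2  3  4  5  6

reading off 1-entries of Δ²R: w = (4, 2, 5, 1, 6, 3).

|D(w)|=7, |Ess(w)|=4:

[(1, 3, 0), (3, 1, 0), (3, 3, 1), (5, 3, 2)]


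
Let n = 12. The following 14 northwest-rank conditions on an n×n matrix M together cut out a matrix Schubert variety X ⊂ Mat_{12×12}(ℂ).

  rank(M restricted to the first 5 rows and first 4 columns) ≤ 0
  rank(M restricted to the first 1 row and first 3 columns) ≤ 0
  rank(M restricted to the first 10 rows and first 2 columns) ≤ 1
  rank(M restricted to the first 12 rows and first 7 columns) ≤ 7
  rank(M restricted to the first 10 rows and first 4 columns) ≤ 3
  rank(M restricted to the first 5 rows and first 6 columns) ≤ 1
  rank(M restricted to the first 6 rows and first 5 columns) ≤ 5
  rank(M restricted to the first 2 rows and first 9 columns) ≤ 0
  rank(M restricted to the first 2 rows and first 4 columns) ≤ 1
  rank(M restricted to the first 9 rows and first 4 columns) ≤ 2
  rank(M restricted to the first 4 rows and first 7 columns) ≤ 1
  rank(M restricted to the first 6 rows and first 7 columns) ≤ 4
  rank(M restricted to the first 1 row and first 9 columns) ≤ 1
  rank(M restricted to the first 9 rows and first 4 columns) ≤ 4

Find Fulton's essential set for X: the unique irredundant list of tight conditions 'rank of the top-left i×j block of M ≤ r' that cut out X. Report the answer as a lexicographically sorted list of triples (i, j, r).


The tightest implied rank at each (i,j), from the 14 conditions:

  R[1]: 0, 0, 0, 0, 0, 0, 0, 0, 0, 1, 1, 1
  R[2]: 0, 0, 0, 0, 0, 0, 0, 0, 0, 1, 2, 2
  R[3]: 0, 0, 0, 0, 1, 1, 1, 1, 1, 2, 3, 3
  R[4]: 0, 0, 0, 0, 1, 1, 1, 2, 2, 3, 4, 4
  R[5]: 0, 0, 0, 0, 1, 1, 2, 3, 3, 4, 5, 5
  R[6]: 1, 1, 1, 1, 2, 2, 3, 4, 4, 5, 6, 6
  R[7]: 1, 1, 2, 2, 3, 3, 4, 5, 5, 6, 7, 7
  R[8]: 1, 1, 2, 2, 3, 4, 5, 6, 6, 7, 8, 8
  R[9]: 1, 1, 2, 2, 3, 4, 5, 6, 7, 8, 9, 9
  R[10]: 1, 1, 2, 3, 4, 5, 6, 7, 8, 9, 10, 10
  R[11]: 1, 2, 3, 4, 5, 6, 7, 8, 9, 10, 11, 11
  R[12]: 1, 2, 3, 4, 5, 6, 7, 8, 9, 10, 11, 12

so w = (10, 11, 5, 8, 7, 1, 3, 6, 9, 4, 2, 12).

Fulton essential set (6 of the 39 Rothe cells):

[(2, 9, 0), (4, 7, 1), (5, 4, 0), (5, 6, 1), (9, 4, 2), (10, 2, 1)]


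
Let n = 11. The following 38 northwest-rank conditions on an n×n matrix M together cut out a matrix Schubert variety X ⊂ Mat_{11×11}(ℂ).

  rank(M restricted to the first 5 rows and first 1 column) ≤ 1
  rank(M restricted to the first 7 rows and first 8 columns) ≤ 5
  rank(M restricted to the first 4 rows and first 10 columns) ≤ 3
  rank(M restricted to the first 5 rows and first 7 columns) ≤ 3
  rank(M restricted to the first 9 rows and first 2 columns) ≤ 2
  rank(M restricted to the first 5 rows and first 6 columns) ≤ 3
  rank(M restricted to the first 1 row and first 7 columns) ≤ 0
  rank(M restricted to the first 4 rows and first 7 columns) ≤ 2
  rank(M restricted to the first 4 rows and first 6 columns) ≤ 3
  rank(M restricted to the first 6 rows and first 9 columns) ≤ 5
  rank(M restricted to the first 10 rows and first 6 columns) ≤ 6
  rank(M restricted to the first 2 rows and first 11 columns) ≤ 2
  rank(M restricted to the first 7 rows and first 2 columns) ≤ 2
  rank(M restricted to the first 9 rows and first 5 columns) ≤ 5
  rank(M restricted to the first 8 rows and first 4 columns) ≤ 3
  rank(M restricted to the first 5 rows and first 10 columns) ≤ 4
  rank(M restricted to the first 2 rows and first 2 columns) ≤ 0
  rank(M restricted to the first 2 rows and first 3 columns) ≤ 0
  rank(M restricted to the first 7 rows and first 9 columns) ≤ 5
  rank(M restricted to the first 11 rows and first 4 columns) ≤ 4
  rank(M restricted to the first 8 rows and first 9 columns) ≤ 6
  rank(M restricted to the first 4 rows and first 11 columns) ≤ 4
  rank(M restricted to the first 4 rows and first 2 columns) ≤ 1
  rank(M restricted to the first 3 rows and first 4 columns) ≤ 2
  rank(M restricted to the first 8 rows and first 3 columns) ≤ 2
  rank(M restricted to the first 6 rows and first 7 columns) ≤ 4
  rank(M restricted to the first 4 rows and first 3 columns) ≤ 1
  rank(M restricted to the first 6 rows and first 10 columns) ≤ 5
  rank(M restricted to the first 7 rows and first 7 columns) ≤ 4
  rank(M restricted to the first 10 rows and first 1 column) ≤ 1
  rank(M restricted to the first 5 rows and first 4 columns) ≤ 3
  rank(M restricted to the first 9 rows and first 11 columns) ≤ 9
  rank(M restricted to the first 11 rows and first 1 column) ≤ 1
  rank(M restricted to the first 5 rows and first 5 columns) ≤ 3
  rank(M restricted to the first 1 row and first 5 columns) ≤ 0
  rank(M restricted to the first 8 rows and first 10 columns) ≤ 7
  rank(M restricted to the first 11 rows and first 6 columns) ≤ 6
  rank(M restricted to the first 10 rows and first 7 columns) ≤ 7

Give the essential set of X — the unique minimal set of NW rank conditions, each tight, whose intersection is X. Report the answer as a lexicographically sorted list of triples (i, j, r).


The tightest implied rank at each (i,j), from the 38 conditions:

  R[1]: 0, 0, 0, 0, 0, 0, 0, 1, 1, 1, 1
  R[2]: 0, 0, 0, 1, 1, 1, 1, 2, 2, 2, 2
  R[3]: 1, 1, 1, 2, 2, 2, 2, 3, 3, 3, 3
  R[4]: 1, 1, 1, 2, 2, 2, 2, 3, 3, 3, 4
  R[5]: 1, 2, 2, 3, 3, 3, 3, 4, 4, 4, 5
  R[6]: 1, 2, 2, 3, 4, 4, 4, 5, 5, 5, 6
  R[7]: 1, 2, 2, 3, 4, 4, 4, 5, 5, 6, 7
  R[8]: 1, 2, 2, 3, 4, 5, 5, 6, 6, 7, 8
  R[9]: 1, 2, 3, 4, 5, 6, 6, 7, 7, 8, 9
  R[10]: 1, 2, 3, 4, 5, 6, 7, 8, 8, 9, 10
  R[11]: 1, 2, 3, 4, 5, 6, 7, 8, 9, 10, 11

giving w = (8, 4, 1, 11, 2, 5, 10, 6, 3, 7, 9) via Δ²R.

Rothe diagram D(w) (23 cells), 8 SE-corners (essential conditions):

[(1, 7, 0), (2, 3, 0), (4, 3, 1), (4, 7, 2), (4, 10, 3), (7, 7, 4), (7, 9, 5), (8, 3, 2)]


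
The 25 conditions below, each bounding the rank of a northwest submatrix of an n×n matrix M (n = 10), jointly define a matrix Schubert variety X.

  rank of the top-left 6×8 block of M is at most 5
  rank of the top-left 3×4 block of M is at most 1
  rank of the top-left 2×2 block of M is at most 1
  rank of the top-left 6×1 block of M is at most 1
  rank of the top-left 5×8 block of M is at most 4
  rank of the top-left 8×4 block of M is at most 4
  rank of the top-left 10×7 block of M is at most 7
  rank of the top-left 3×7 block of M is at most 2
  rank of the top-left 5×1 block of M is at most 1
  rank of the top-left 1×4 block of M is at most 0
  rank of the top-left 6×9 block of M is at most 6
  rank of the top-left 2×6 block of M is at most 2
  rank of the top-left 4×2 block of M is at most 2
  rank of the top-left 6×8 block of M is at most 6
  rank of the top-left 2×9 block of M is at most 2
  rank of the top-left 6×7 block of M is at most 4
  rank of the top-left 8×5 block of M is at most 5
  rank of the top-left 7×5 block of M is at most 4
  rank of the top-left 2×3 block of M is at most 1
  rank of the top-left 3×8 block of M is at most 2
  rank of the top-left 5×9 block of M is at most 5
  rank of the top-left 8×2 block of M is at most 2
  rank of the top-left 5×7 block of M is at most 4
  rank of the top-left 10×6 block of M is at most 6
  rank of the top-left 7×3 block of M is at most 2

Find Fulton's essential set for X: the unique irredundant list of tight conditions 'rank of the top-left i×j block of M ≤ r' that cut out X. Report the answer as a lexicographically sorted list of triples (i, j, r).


Rank table r_w(10×10) implied by the 25 constraints:

  row 1: 0 0 0 0 1 1 1 1 1 1
  row 2: 1 1 1 1 2 2 2 2 2 2
  row 3: 1 1 1 1 2 2 2 2 3 3
  row 4: 1 2 2 2 3 3 3 3 4 4
  row 5: 1 2 2 3 4 4 4 4 5 5
  row 6: 1 2 2 3 4 4 4 5 6 6
  row 7: 1 2 2 3 4 5 5 6 7 7
  row 8: 1 2 3 4 5 6 6 7 8 8
  row 9: 1 2 3 4 5 6 7 8 9 9
  row 10: 1 2 3 4 5 6 7 8 9 10

reading off 1-entries of Δ²R: w = (5, 1, 9, 2, 4, 8, 6, 3, 7, 10).

D(w) has 15 cells with 5 SE-corners; essential set:

[(1, 4, 0), (3, 4, 1), (3, 8, 2), (6, 7, 4), (7, 3, 2)]


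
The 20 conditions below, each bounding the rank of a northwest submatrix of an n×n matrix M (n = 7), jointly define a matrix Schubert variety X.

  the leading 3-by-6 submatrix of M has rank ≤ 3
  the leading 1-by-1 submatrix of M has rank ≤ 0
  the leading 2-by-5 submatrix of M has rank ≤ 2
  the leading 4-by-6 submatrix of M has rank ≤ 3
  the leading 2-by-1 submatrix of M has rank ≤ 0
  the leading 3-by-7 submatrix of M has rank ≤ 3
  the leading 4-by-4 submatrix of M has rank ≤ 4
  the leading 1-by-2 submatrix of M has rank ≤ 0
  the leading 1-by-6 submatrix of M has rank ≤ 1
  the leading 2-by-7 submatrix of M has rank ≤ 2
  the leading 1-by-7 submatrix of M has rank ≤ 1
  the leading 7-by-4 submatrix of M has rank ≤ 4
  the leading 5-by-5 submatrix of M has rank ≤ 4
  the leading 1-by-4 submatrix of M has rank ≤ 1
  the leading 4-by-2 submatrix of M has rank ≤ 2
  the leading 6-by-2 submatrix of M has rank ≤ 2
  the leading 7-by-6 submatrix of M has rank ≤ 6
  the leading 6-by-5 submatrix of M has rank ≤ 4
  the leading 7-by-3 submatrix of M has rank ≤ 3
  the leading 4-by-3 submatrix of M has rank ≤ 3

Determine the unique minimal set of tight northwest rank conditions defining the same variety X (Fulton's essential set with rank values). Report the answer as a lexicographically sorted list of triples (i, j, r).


Recovering R(i,j) via the rank-extension bound from the 20 conditions:

  0, 0, 1, 1, 1, 1, 1
  0, 1, 2, 2, 2, 2, 2
  1, 2, 3, 3, 3, 3, 3
  1, 2, 3, 3, 3, 3, 4
  1, 2, 3, 4, 4, 4, 5
  1, 2, 3, 4, 4, 5, 6
  1, 2, 3, 4, 5, 6, 7

hence w(1..7) = (3, 2, 1, 7, 4, 6, 5).

Rothe diagram D(w) (7 cells), 4 SE-corners (essential conditions):

[(1, 2, 0), (2, 1, 0), (4, 6, 3), (6, 5, 4)]
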